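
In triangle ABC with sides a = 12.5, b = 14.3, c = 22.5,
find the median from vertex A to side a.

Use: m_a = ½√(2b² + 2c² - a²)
m_a = ½√(2·14.3² + 2·22.5² - 12.5²)
m_a = ½√(408.98 + 1012.5 - 156.25) = ½√1265.23 = 17.79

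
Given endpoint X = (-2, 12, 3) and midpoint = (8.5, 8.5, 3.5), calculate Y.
Y = (2×8.5 - (-2), 2×8.5 - 12, 2×3.5 - 3) = (19, 5, 4)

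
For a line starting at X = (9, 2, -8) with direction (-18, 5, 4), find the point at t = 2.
P(2) = (9 + (-18)(2), 2 + 5(2), -8 + 4(2)) = (-27, 12, 0)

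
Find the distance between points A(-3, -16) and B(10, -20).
Using the distance formula: d = sqrt((x₂-x₁)² + (y₂-y₁)²)
dx = 10 - (-3) = 13
dy = (-20) - (-16) = -4
d = sqrt(13² + (-4)²) = sqrt(169 + 16) = sqrt(185) = 13.60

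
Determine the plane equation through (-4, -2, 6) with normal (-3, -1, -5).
d = n·P = (-3)(-4) + (-1)(-2) + (-5)(6) = -16
Plane: -3x - y - 5z = -16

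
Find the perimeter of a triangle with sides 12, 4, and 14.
Perimeter = sum of all sides
Perimeter = 12 + 4 + 14
Perimeter = 30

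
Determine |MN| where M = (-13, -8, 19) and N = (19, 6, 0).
d = √[(32)² + (14)² + (-19)²] = √1581 = 39.76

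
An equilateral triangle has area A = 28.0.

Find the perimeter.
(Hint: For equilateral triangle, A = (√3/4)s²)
A = (√3/4)s²  →  s² = 4A/√3 = 4·28.0/√3 = 64.6632
s = 8.04135
Perimeter = 3s = 24.12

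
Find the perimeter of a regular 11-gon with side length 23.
Perimeter = number of sides * side length
Perimeter = 11 * 23
Perimeter = 253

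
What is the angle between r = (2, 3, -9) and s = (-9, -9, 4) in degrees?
r·s = -81, |r|² = 94, |s|² = 178
cos θ = -81/√16732 ≈ -0.6262
θ ≈ 128.8°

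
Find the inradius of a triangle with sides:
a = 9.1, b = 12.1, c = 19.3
s = (a+b+c)/2 = (9.1+12.1+19.3)/2 = 20.25
Area = √(s(s-a)(s-b)(s-c)) = √(20.25·11.15·8.15·0.95) = 41.811
r = Area/s = 41.811/20.25 = 2.065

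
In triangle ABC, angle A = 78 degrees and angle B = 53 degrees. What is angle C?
Sum of angles in a triangle = 180 degrees
Third angle = 180 - 78 - 53
Third angle = 49 degrees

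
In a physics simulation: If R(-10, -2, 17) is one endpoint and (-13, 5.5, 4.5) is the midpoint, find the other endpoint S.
S = (2×(-13) - (-10), 2×5.5 - (-2), 2×4.5 - 17) = (-16, 13, -8)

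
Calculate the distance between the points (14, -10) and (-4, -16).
Using the distance formula: d = sqrt((x₂-x₁)² + (y₂-y₁)²)
dx = (-4) - 14 = -18
dy = (-16) - (-10) = -6
d = sqrt((-18)² + (-6)²) = sqrt(324 + 36) = sqrt(360) = 18.97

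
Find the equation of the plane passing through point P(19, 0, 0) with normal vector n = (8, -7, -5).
d = n·P = (8)(19) + (-7)(0) + (-5)(0) = 152
Plane: 8x - 7y - 5z = 152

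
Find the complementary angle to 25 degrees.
Complementary angles sum to 90 degrees.
Other angle = 90 - 25
Other angle = 65 degrees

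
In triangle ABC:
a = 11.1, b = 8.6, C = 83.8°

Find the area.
Using A = ½ab·sin(C):
A = ½·11.1·8.6·sin(83.8°) = ½·95.46·0.994151 = 47.45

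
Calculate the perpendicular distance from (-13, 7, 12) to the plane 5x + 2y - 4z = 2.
d = |5(-13) + 2(7) + (-4)(12) - (2)| / √(5² + 2² + (-4)²) = 101/√45 = 15.06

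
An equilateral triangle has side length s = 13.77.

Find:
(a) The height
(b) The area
(a) Height h = s·√3/2 = 13.77·√3/2 = 11.93
(b) Area = (√3/4)·s² = (√3/4)·13.77² = (√3/4)·189.613 = 82.1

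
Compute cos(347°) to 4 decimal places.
cos(347 degrees) = 0.9744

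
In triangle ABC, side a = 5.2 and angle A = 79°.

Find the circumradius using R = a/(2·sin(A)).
R = a/(2·sin(A)) = 5.2/(2·sin(79°))
R = 5.2/(2·0.981627) = 5.2/1.963254 = 2.649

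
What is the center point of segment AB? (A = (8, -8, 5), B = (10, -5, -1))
Midpoint = ((8+10)/2, (-8-5)/2, (5-1)/2) = (9, -6.5, 2)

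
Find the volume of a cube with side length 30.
Volume = s³
Volume = 30³
Volume = 27000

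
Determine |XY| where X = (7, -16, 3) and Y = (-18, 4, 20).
d = √[(-25)² + (20)² + (17)²] = √1314 = 36.25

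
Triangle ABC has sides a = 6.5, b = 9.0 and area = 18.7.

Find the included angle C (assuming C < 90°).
Area = ½ab·sin(C)  →  sin(C) = 2·Area/(ab)
sin(C) = 2·18.7/(6.5·9.0) = 0.639316
C = arcsin(0.639316) = 39.74°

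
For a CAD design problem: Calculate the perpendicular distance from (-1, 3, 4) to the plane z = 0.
d = |0(-1) + 0(3) + 1(4) - (0)| / √(0² + 0² + 1²) = 4/√1 = 4.0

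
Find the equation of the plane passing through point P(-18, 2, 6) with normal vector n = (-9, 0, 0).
d = n·P = (-9)(-18) + (0)(2) + (0)(6) = 162
Plane: -9x = 162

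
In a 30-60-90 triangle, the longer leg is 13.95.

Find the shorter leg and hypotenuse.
In a 30-60-90 triangle, sides are in ratio 1 : √3 : 2.
Long leg = short leg·√3  →  short leg = 13.95/√3 = 8.054
Hypotenuse = 2·(short leg) = 2·13.95/√3 = 16.11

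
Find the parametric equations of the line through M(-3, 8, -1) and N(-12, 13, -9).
Direction vector d = N - M = (-9, 5, -8)
x = -3 - 9t, y = 8 + 5t, z = -1 - 8t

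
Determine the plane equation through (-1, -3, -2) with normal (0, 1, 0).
d = n·P = (0)(-1) + (1)(-3) + (0)(-2) = -3
Plane: y = -3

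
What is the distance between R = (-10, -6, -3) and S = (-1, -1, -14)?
d = √[(9)² + (5)² + (-11)²] = √227 = 15.07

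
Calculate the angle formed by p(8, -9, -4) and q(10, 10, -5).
p·q = 10, |p|² = 161, |q|² = 225
cos θ = 10/√36225 ≈ 0.05254
θ ≈ 86.99°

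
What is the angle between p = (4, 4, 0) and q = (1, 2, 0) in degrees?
p·q = 12, |p|² = 32, |q|² = 5
cos θ = 12/√160 ≈ 0.9487
θ ≈ 18.43°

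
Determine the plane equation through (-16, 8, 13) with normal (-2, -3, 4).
d = n·P = (-2)(-16) + (-3)(8) + (4)(13) = 60
Plane: -2x - 3y + 4z = 60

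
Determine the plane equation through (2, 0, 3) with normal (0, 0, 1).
d = n·P = (0)(2) + (0)(0) + (1)(3) = 3
Plane: z = 3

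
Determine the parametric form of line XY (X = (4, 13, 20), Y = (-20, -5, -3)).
Direction vector d = Y - X = (-24, -18, -23)
x = 4 - 24t, y = 13 - 18t, z = 20 - 23t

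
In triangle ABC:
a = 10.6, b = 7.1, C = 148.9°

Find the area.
Using A = ½ab·sin(C):
A = ½·10.6·7.1·sin(148.9°) = ½·75.26·0.516533 = 19.44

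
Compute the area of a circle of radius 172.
Area = pi * r²
Area = pi * 172²
Area = pi * 29584
Area = 92940.88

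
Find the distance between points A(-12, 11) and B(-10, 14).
Using the distance formula: d = sqrt((x₂-x₁)² + (y₂-y₁)²)
dx = (-10) - (-12) = 2
dy = 14 - 11 = 3
d = sqrt(2² + 3²) = sqrt(4 + 9) = sqrt(13) = 3.61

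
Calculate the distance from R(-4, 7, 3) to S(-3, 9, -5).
d = √[(1)² + (2)² + (-8)²] = √69 = 8.307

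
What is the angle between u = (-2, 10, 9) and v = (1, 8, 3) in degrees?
u·v = 105, |u|² = 185, |v|² = 74
cos θ = 105/√13690 ≈ 0.8974
θ ≈ 26.18°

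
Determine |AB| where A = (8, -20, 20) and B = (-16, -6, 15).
d = √[(-24)² + (14)² + (-5)²] = √797 = 28.23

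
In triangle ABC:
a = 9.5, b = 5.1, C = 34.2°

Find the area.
Using A = ½ab·sin(C):
A = ½·9.5·5.1·sin(34.2°) = ½·48.45·0.562083 = 13.62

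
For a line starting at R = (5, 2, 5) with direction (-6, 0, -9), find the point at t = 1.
P(1) = (5 + (-6)(1), 2 + 0(1), 5 + (-9)(1)) = (-1, 2, -4)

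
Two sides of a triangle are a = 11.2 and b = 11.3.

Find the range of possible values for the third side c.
By the triangle inequality: |a - b| < c < a + b
|11.2 - 11.3| < c < 11.2 + 11.3
0.1 < c < 22.5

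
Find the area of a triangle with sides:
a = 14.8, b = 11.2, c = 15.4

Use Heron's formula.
s = (a+b+c)/2 = (14.8+11.2+15.4)/2 = 20.7
A = √(s(s-a)(s-b)(s-c)) = √(20.7·5.9·9.5·5.3)
A = √6149.25 = 78.42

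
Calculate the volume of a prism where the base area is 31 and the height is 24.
Volume = base area * height
Volume = 31 * 24
Volume = 744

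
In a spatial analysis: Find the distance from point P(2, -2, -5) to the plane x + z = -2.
d = |1(2) + 0(-2) + 1(-5) - (-2)| / √(1² + 0² + 1²) = 1/√2 = 0.7071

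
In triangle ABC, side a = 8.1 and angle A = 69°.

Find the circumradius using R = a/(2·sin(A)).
R = a/(2·sin(A)) = 8.1/(2·sin(69°))
R = 8.1/(2·0.933580) = 8.1/1.867161 = 4.338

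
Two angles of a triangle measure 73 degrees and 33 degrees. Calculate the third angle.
Sum of angles in a triangle = 180 degrees
Third angle = 180 - 73 - 33
Third angle = 74 degrees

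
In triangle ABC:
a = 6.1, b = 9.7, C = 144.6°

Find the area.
Using A = ½ab·sin(C):
A = ½·6.1·9.7·sin(144.6°) = ½·59.17·0.579281 = 17.14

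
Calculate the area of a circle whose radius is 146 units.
Area = pi * r²
Area = pi * 146²
Area = pi * 21316
Area = 66966.19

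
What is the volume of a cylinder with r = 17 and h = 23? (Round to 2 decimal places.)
Volume = pi * r² * h
Volume = pi * 17² * 23
Volume = pi * 289 * 23
Volume = pi * 6647
Volume = 20882.17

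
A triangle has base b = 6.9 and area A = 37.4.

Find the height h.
A = ½bh  →  h = 2A/b
h = 2·37.4/6.9 = 10.84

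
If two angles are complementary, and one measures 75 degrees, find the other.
Complementary angles sum to 90 degrees.
Other angle = 90 - 75
Other angle = 15 degrees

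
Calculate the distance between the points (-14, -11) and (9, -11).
Using the distance formula: d = sqrt((x₂-x₁)² + (y₂-y₁)²)
dx = 9 - (-14) = 23
dy = (-11) - (-11) = 0
d = sqrt(23² + 0²) = sqrt(529 + 0) = sqrt(529) = 23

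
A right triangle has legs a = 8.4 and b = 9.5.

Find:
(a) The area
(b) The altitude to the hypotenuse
(a) Area = ½ab = ½·8.4·9.5 = 39.9
(b) Hypotenuse c = √(8.4² + 9.5²) = √160.81 = 12.6811
    Area = ½·c·h_c  →  h_c = 2·Area/c = 2·39.9/12.6811 = 6.293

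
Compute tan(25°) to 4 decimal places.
tan(25 degrees) = 0.4663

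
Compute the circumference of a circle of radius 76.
Circumference = 2 * pi * r
Circumference = 2 * pi * 76
Circumference = 477.52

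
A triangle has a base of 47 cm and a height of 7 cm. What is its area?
Area = (1/2) * base * height
Area = (1/2) * 47 * 7
Area = 164.50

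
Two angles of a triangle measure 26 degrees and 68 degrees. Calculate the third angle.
Sum of angles in a triangle = 180 degrees
Third angle = 180 - 26 - 68
Third angle = 86 degrees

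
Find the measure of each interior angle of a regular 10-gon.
Interior angle of a regular n-gon = (n-2)*180/n
Interior angle = (10-2)*180/10
Interior angle = 8*180/10
Interior angle = 1440/10
Interior angle = 144 degrees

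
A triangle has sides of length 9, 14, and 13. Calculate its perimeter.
Perimeter = sum of all sides
Perimeter = 9 + 14 + 13
Perimeter = 36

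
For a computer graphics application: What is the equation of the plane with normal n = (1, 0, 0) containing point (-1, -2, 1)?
d = n·P = (1)(-1) + (0)(-2) + (0)(1) = -1
Plane: x = -1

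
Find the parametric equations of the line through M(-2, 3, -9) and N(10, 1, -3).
Direction vector d = N - M = (12, -2, 6)
x = -2 + 12t, y = 3 - 2t, z = -9 + 6t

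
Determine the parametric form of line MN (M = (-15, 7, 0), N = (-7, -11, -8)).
Direction vector d = N - M = (8, -18, -8)
x = -15 + 8t, y = 7 - 18t, z = 0 - 8t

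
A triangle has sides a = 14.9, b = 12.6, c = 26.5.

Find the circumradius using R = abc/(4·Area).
s = (a+b+c)/2 = 27
Area = √(s(s-a)(s-b)(s-c)) = √(27·12.1·14.4·0.5) = 48.4999
R = abc/(4·Area) = (14.9·12.6·26.5)/(4·48.4999) = 4975.11/193.9996 = 25.64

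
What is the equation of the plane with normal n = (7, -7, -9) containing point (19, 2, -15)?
d = n·P = (7)(19) + (-7)(2) + (-9)(-15) = 254
Plane: 7x - 7y - 9z = 254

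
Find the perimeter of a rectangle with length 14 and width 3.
Perimeter = 2 * (length + width)
Perimeter = 2 * (14 + 3)
Perimeter = 2 * 17
Perimeter = 34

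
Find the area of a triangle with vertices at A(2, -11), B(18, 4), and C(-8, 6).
Using the coordinate formula: Area = (1/2)|x₁(y₂-y₃) + x₂(y₃-y₁) + x₃(y₁-y₂)|
Area = (1/2)|2(4-6) + 18(6-(-11)) + (-8)((-11)-4)|
Area = (1/2)|2*(-2) + 18*17 + (-8)*(-15)|
Area = (1/2)|(-4) + 306 + 120|
Area = (1/2)*422 = 211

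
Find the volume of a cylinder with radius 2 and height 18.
Volume = pi * r² * h
Volume = pi * 2² * 18
Volume = pi * 4 * 18
Volume = pi * 72
Volume = 226.19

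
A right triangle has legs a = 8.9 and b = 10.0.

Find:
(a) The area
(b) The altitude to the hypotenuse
(a) Area = ½ab = ½·8.9·10.0 = 44.5
(b) Hypotenuse c = √(8.9² + 10.0²) = √179.21 = 13.3869
    Area = ½·c·h_c  →  h_c = 2·Area/c = 2·44.5/13.3869 = 6.648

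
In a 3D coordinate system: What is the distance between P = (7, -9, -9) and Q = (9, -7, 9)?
d = √[(2)² + (2)² + (18)²] = √332 = 18.22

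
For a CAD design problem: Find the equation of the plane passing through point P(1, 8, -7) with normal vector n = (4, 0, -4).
d = n·P = (4)(1) + (0)(8) + (-4)(-7) = 32
Plane: 4x - 4z = 32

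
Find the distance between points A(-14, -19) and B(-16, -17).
Using the distance formula: d = sqrt((x₂-x₁)² + (y₂-y₁)²)
dx = (-16) - (-14) = -2
dy = (-17) - (-19) = 2
d = sqrt((-2)² + 2²) = sqrt(4 + 4) = sqrt(8) = 2.83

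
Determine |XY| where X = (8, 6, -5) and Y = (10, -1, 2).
d = √[(2)² + (-7)² + (7)²] = √102 = 10.1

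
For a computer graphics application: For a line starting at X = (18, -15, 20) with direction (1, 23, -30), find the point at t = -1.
P(-1) = (18 + 1(-1), -15 + 23(-1), 20 + (-30)(-1)) = (17, -38, 50)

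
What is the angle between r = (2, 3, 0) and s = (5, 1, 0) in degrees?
r·s = 13, |r|² = 13, |s|² = 26
cos θ = 13/√338 ≈ 0.7071
θ ≈ 45.0°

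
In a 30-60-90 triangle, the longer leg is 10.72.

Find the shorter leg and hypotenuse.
In a 30-60-90 triangle, sides are in ratio 1 : √3 : 2.
Long leg = short leg·√3  →  short leg = 10.72/√3 = 6.189
Hypotenuse = 2·(short leg) = 2·10.72/√3 = 12.38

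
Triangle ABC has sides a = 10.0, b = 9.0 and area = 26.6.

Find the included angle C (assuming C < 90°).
Area = ½ab·sin(C)  →  sin(C) = 2·Area/(ab)
sin(C) = 2·26.6/(10.0·9.0) = 0.591111
C = arcsin(0.591111) = 36.24°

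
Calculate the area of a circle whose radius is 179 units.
Area = pi * r²
Area = pi * 179²
Area = pi * 32041
Area = 100659.77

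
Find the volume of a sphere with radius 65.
Volume = (4/3) * pi * r³
Volume = (4/3) * pi * 65³
Volume = (4/3) * pi * 274625
Volume = 1150346.51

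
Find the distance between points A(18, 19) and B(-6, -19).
Using the distance formula: d = sqrt((x₂-x₁)² + (y₂-y₁)²)
dx = (-6) - 18 = -24
dy = (-19) - 19 = -38
d = sqrt((-24)² + (-38)²) = sqrt(576 + 1444) = sqrt(2020) = 44.94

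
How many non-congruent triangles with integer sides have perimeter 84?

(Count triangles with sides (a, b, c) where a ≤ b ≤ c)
With a ≤ b ≤ c and a + b + c = 84, the triangle inequality a + b > c gives c < 84/2, so c ≤ 41.
Iterate a from 1 to ⌊p/3⌋ = 28; for each a, b ranges from a to ⌊(p−a)/2⌋ with c = p − a − b, keeping only c ≥ b.
Triples: (2, 41, 41), (3, 40, 41), (4, 39, 41), …
Count = 147 triangles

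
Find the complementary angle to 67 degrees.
Complementary angles sum to 90 degrees.
Other angle = 90 - 67
Other angle = 23 degrees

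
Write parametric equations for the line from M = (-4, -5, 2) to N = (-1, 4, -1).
Direction vector d = N - M = (3, 9, -3)
x = -4 + 3t, y = -5 + 9t, z = 2 - 3t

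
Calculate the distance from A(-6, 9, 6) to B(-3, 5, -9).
d = √[(3)² + (-4)² + (-15)²] = √250 = 15.81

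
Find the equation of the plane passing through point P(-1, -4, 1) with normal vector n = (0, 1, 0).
d = n·P = (0)(-1) + (1)(-4) + (0)(1) = -4
Plane: y = -4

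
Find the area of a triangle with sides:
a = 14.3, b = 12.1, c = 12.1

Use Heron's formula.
s = (a+b+c)/2 = (14.3+12.1+12.1)/2 = 19.25
A = √(s(s-a)(s-b)(s-c)) = √(19.25·4.95·7.15·7.15)
A = √4871.34 = 69.79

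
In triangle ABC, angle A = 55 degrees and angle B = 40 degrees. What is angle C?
Sum of angles in a triangle = 180 degrees
Third angle = 180 - 55 - 40
Third angle = 85 degrees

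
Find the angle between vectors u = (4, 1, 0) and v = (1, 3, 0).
u·v = 7, |u|² = 17, |v|² = 10
cos θ = 7/√170 ≈ 0.5369
θ ≈ 57.53°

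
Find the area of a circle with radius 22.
Area = pi * r²
Area = pi * 22²
Area = pi * 484
Area = 1520.53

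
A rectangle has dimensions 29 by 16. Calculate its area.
Area = length * width
Area = 29 * 16
Area = 464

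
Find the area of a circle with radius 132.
Area = pi * r²
Area = pi * 132²
Area = pi * 17424
Area = 54739.11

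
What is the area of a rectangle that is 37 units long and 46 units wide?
Area = length * width
Area = 37 * 46
Area = 1702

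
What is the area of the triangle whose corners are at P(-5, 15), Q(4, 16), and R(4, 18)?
Using the coordinate formula: Area = (1/2)|x₁(y₂-y₃) + x₂(y₃-y₁) + x₃(y₁-y₂)|
Area = (1/2)|(-5)(16-18) + 4(18-15) + 4(15-16)|
Area = (1/2)|(-5)*(-2) + 4*3 + 4*(-1)|
Area = (1/2)|10 + 12 + (-4)|
Area = (1/2)*18 = 9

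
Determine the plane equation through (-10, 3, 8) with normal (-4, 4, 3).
d = n·P = (-4)(-10) + (4)(3) + (3)(8) = 76
Plane: -4x + 4y + 3z = 76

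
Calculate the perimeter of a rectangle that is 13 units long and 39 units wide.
Perimeter = 2 * (length + width)
Perimeter = 2 * (13 + 39)
Perimeter = 2 * 52
Perimeter = 104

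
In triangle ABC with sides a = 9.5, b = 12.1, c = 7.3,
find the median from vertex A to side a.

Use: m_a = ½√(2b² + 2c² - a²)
m_a = ½√(2·12.1² + 2·7.3² - 9.5²)
m_a = ½√(292.82 + 106.58 - 90.25) = ½√309.15 = 8.791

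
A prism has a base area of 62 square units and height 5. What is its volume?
Volume = base area * height
Volume = 62 * 5
Volume = 310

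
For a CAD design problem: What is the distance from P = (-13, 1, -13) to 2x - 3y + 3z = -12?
d = |2(-13) + (-3)(1) + 3(-13) - (-12)| / √(2² + (-3)² + 3²) = 56/√22 = 11.94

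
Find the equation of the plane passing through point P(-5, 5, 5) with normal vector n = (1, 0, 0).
d = n·P = (1)(-5) + (0)(5) + (0)(5) = -5
Plane: x = -5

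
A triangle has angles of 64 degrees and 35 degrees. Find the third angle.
Sum of angles in a triangle = 180 degrees
Third angle = 180 - 64 - 35
Third angle = 81 degrees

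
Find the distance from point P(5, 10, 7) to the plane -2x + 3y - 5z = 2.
d = |(-2)(5) + 3(10) + (-5)(7) - (2)| / √((-2)² + 3² + (-5)²) = 17/√38 = 2.758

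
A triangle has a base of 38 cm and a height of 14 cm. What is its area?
Area = (1/2) * base * height
Area = (1/2) * 38 * 14
Area = 266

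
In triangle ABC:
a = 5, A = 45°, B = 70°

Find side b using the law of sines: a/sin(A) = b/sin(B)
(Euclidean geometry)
b = a·sin(B)/sin(A) = 5·sin(70°)/sin(45°)
b = 5·0.939693/0.707107 = 6.645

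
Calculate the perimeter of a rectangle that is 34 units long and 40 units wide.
Perimeter = 2 * (length + width)
Perimeter = 2 * (34 + 40)
Perimeter = 2 * 74
Perimeter = 148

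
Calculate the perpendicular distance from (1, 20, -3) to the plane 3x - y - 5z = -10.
d = |3(1) + (-1)(20) + (-5)(-3) - (-10)| / √(3² + (-1)² + (-5)²) = 8/√35 = 1.352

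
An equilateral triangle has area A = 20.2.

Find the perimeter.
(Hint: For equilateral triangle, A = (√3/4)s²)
A = (√3/4)s²  →  s² = 4A/√3 = 4·20.2/√3 = 46.6499
s = 6.83007
Perimeter = 3s = 20.49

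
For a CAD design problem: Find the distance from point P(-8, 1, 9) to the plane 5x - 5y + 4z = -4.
d = |5(-8) + (-5)(1) + 4(9) - (-4)| / √(5² + (-5)² + 4²) = 5/√66 = 0.6155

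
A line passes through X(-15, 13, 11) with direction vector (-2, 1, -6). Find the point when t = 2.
P(2) = (-15 + (-2)(2), 13 + 1(2), 11 + (-6)(2)) = (-19, 15, -1)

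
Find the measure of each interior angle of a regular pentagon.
Interior angle of a regular n-gon = (n-2)*180/n
Interior angle = (5-2)*180/5
Interior angle = 3*180/5
Interior angle = 540/5
Interior angle = 108 degrees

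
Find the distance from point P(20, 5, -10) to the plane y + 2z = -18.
d = |0(20) + 1(5) + 2(-10) - (-18)| / √(0² + 1² + 2²) = 3/√5 = 1.342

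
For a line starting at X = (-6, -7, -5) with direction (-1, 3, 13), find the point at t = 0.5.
P(0.5) = (-6 + (-1)(0.5), -7 + 3(0.5), -5 + 13(0.5)) = (-6.5, -5.5, 1.5)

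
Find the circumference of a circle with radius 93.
Circumference = 2 * pi * r
Circumference = 2 * pi * 93
Circumference = 584.34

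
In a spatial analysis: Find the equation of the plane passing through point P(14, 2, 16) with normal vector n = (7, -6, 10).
d = n·P = (7)(14) + (-6)(2) + (10)(16) = 246
Plane: 7x - 6y + 10z = 246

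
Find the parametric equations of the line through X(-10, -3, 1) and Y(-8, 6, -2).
Direction vector d = Y - X = (2, 9, -3)
x = -10 + 2t, y = -3 + 9t, z = 1 - 3t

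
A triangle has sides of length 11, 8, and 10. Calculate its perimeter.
Perimeter = sum of all sides
Perimeter = 11 + 8 + 10
Perimeter = 29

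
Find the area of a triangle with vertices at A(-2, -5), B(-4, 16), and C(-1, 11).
Using the coordinate formula: Area = (1/2)|x₁(y₂-y₃) + x₂(y₃-y₁) + x₃(y₁-y₂)|
Area = (1/2)|(-2)(16-11) + (-4)(11-(-5)) + (-1)((-5)-16)|
Area = (1/2)|(-2)*5 + (-4)*16 + (-1)*(-21)|
Area = (1/2)|(-10) + (-64) + 21|
Area = (1/2)*53 = 26.50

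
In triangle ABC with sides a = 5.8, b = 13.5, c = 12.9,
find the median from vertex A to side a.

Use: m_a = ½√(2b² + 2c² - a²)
m_a = ½√(2·13.5² + 2·12.9² - 5.8²)
m_a = ½√(364.5 + 332.82 - 33.64) = ½√663.68 = 12.88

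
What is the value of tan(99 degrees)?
tan(99 degrees) = -6.3138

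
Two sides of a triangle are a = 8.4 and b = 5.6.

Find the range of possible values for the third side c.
By the triangle inequality: |a - b| < c < a + b
|8.4 - 5.6| < c < 8.4 + 5.6
2.8 < c < 14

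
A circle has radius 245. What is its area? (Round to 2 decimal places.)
Area = pi * r²
Area = pi * 245²
Area = pi * 60025
Area = 188574.10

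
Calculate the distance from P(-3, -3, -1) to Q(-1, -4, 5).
d = √[(2)² + (-1)² + (6)²] = √41 = 6.403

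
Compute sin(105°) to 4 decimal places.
sin(105 degrees) = 0.9659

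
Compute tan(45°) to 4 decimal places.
tan(45 degrees) = 1
Decimal approximation: 1.0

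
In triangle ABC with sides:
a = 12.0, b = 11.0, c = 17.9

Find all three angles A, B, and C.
By the law of cosines:
cos(A) = (b² + c² - a²)/(2bc) = 0.755231  →  A = 40.95°
cos(B) = (a² + c² - b²)/(2ac) = 0.799372  →  B = 36.93°
cos(C) = (a² + b² - c²)/(2ab) = -0.209886  →  C = 102.1°
Check: A + B + C = 180.0° ✓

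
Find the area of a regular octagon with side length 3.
For a regular 8-gon with side length s = 3:
Apothem a = s / (2*tan(pi/8)) = 3 / (2*tan(pi/8)) ≈ 3.6213
Perimeter P = 8 * 3 = 24
Area = (1/2) * P * a = (1/2) * 24 * 3.6213 = 43.46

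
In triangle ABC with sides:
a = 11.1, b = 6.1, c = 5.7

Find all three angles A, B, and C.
By the law of cosines:
cos(A) = (b² + c² - a²)/(2bc) = -0.769485  →  A = 140.3°
cos(B) = (a² + c² - b²)/(2ac) = 0.936384  →  B = 20.55°
cos(C) = (a² + b² - c²)/(2ab) = 0.944691  →  C = 19.15°
Check: A + B + C = 180.0° ✓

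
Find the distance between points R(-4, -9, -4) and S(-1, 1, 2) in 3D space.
d = √[(3)² + (10)² + (6)²] = √145 = 12.04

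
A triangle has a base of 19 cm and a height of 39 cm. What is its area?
Area = (1/2) * base * height
Area = (1/2) * 19 * 39
Area = 370.50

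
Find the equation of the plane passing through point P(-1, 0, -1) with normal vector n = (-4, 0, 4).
d = n·P = (-4)(-1) + (0)(0) + (4)(-1) = 0
Plane: -4x + 4z = 0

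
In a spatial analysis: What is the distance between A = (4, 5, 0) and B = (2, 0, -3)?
d = √[(-2)² + (-5)² + (-3)²] = √38 = 6.164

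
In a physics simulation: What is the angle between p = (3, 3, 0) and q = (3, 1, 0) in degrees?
p·q = 12, |p|² = 18, |q|² = 10
cos θ = 12/√180 ≈ 0.8944
θ ≈ 26.57°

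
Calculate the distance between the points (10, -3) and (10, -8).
Using the distance formula: d = sqrt((x₂-x₁)² + (y₂-y₁)²)
dx = 10 - 10 = 0
dy = (-8) - (-3) = -5
d = sqrt(0² + (-5)²) = sqrt(0 + 25) = sqrt(25) = 5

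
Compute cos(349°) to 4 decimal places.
cos(349 degrees) = 0.9816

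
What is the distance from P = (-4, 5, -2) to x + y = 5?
d = |1(-4) + 1(5) + 0(-2) - (5)| / √(1² + 1² + 0²) = 4/√2 = 2.828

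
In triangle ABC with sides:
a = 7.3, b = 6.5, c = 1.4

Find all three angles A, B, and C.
By the law of cosines:
cos(A) = (b² + c² - a²)/(2bc) = -0.498901  →  A = 119.9°
cos(B) = (a² + c² - b²)/(2ac) = 0.636008  →  B = 50.51°
cos(C) = (a² + b² - c²)/(2ab) = 0.986091  →  C = 9.567°
Check: A + B + C = 180.0° ✓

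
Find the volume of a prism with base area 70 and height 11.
Volume = base area * height
Volume = 70 * 11
Volume = 770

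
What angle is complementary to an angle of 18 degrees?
Complementary angles sum to 90 degrees.
Other angle = 90 - 18
Other angle = 72 degrees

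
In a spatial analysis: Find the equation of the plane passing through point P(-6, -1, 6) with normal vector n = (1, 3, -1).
d = n·P = (1)(-6) + (3)(-1) + (-1)(6) = -15
Plane: x + 3y - z = -15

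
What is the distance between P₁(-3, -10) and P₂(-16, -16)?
Using the distance formula: d = sqrt((x₂-x₁)² + (y₂-y₁)²)
dx = (-16) - (-3) = -13
dy = (-16) - (-10) = -6
d = sqrt((-13)² + (-6)²) = sqrt(169 + 36) = sqrt(205) = 14.32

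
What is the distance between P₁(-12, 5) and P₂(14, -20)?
Using the distance formula: d = sqrt((x₂-x₁)² + (y₂-y₁)²)
dx = 14 - (-12) = 26
dy = (-20) - 5 = -25
d = sqrt(26² + (-25)²) = sqrt(676 + 625) = sqrt(1301) = 36.07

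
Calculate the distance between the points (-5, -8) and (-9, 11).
Using the distance formula: d = sqrt((x₂-x₁)² + (y₂-y₁)²)
dx = (-9) - (-5) = -4
dy = 11 - (-8) = 19
d = sqrt((-4)² + 19²) = sqrt(16 + 361) = sqrt(377) = 19.42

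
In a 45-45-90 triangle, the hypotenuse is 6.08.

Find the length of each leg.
In a 45-45-90 triangle, hypotenuse = leg·√2  →  leg = hypotenuse/√2
leg = 6.08/√2 = 4.299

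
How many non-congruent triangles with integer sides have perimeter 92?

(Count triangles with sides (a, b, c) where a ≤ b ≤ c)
With a ≤ b ≤ c and a + b + c = 92, the triangle inequality a + b > c gives c < 92/2, so c ≤ 45.
Iterate a from 1 to ⌊p/3⌋ = 30; for each a, b ranges from a to ⌊(p−a)/2⌋ with c = p − a − b, keeping only c ≥ b.
Triples: (2, 45, 45), (3, 44, 45), (4, 43, 45), …
Count = 176 triangles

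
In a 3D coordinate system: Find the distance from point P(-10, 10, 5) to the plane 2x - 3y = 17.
d = |2(-10) + (-3)(10) + 0(5) - (17)| / √(2² + (-3)² + 0²) = 67/√13 = 18.58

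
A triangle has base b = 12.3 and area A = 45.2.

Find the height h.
A = ½bh  →  h = 2A/b
h = 2·45.2/12.3 = 7.35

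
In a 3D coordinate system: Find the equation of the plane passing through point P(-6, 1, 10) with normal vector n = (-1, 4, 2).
d = n·P = (-1)(-6) + (4)(1) + (2)(10) = 30
Plane: -x + 4y + 2z = 30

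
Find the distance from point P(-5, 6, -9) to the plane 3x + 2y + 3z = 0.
d = |3(-5) + 2(6) + 3(-9) - (0)| / √(3² + 2² + 3²) = 30/√22 = 6.396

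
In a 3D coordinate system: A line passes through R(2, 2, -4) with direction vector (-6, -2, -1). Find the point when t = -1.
P(-1) = (2 + (-6)(-1), 2 + (-2)(-1), -4 + (-1)(-1)) = (8, 4, -3)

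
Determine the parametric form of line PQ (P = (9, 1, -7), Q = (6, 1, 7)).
Direction vector d = Q - P = (-3, 0, 14)
x = 9 - 3t, y = 1, z = -7 + 14t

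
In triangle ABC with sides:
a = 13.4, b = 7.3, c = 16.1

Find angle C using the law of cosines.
cos(C) = (a² + b² - c²)/(2ab)
cos(C) = (13.4² + 7.3² - 16.1²)/(2·13.4·7.3) = -26.36/195.64 = -0.134737
C = arccos(-0.134737) = 97.74°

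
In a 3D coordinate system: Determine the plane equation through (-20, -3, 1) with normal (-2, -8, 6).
d = n·P = (-2)(-20) + (-8)(-3) + (6)(1) = 70
Plane: -2x - 8y + 6z = 70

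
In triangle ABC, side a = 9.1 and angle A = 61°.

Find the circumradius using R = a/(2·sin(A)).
R = a/(2·sin(A)) = 9.1/(2·sin(61°))
R = 9.1/(2·0.874620) = 9.1/1.749239 = 5.202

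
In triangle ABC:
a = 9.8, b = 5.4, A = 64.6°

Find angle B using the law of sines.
sin(B)/b = sin(A)/a
sin(B) = b·sin(A)/a = 5.4·sin(64.6°)/9.8 = 0.497756
B = arcsin(0.497756) = 29.85°  (b ≤ a, so B ≤ A and the acute solution is unique)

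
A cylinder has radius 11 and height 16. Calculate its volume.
Volume = pi * r² * h
Volume = pi * 11² * 16
Volume = pi * 121 * 16
Volume = pi * 1936
Volume = 6082.12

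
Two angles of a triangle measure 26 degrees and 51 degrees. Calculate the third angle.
Sum of angles in a triangle = 180 degrees
Third angle = 180 - 26 - 51
Third angle = 103 degrees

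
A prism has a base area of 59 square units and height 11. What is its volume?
Volume = base area * height
Volume = 59 * 11
Volume = 649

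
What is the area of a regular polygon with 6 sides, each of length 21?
For a regular 6-gon with side length s = 21:
Apothem a = s / (2*tan(pi/6)) = 21 / (2*tan(pi/6)) ≈ 18.1865
Perimeter P = 6 * 21 = 126
Area = (1/2) * P * a = (1/2) * 126 * 18.1865 = 1145.75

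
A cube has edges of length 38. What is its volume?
Volume = s³
Volume = 38³
Volume = 54872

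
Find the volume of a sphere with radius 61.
Volume = (4/3) * pi * r³
Volume = (4/3) * pi * 61³
Volume = (4/3) * pi * 226981
Volume = 950775.79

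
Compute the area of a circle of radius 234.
Area = pi * r²
Area = pi * 234²
Area = pi * 54756
Area = 172021.05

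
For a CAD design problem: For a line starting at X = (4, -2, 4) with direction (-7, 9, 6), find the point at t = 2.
P(2) = (4 + (-7)(2), -2 + 9(2), 4 + 6(2)) = (-10, 16, 16)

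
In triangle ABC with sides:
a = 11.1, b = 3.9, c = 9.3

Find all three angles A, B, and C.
By the law of cosines:
cos(A) = (b² + c² - a²)/(2bc) = -0.296526  →  A = 107.2°
cos(B) = (a² + c² - b²)/(2ac) = 0.942023  →  B = 19.61°
cos(C) = (a² + b² - c²)/(2ab) = 0.599792  →  C = 53.14°
Check: A + B + C = 180.0° ✓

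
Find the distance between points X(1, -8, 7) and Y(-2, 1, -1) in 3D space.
d = √[(-3)² + (9)² + (-8)²] = √154 = 12.41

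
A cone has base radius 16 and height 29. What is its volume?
Volume = (1/3) * pi * r² * h
Volume = (1/3) * pi * 16² * 29
Volume = (1/3) * pi * 256 * 29
Volume = (1/3) * pi * 7424
Volume = 7774.39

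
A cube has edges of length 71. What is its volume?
Volume = s³
Volume = 71³
Volume = 357911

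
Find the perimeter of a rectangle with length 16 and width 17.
Perimeter = 2 * (length + width)
Perimeter = 2 * (16 + 17)
Perimeter = 2 * 33
Perimeter = 66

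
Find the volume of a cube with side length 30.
Volume = s³
Volume = 30³
Volume = 27000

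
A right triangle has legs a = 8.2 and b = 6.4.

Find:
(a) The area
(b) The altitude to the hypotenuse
(a) Area = ½ab = ½·8.2·6.4 = 26.24
(b) Hypotenuse c = √(8.2² + 6.4²) = √108.2 = 10.4019
    Area = ½·c·h_c  →  h_c = 2·Area/c = 2·26.24/10.4019 = 5.045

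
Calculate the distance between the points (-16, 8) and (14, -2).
Using the distance formula: d = sqrt((x₂-x₁)² + (y₂-y₁)²)
dx = 14 - (-16) = 30
dy = (-2) - 8 = -10
d = sqrt(30² + (-10)²) = sqrt(900 + 100) = sqrt(1000) = 31.62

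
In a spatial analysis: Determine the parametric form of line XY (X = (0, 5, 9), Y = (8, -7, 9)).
Direction vector d = Y - X = (8, -12, 0)
x = 0 + 8t, y = 5 - 12t, z = 9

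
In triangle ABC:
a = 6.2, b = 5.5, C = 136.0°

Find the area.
Using A = ½ab·sin(C):
A = ½·6.2·5.5·sin(136.0°) = ½·34.1·0.694658 = 11.84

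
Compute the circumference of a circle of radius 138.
Circumference = 2 * pi * r
Circumference = 2 * pi * 138
Circumference = 867.08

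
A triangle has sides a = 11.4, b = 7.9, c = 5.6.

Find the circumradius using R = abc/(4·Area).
s = (a+b+c)/2 = 12.45
Area = √(s(s-a)(s-b)(s-c)) = √(12.45·1.05·4.55·6.85) = 20.1851
R = abc/(4·Area) = (11.4·7.9·5.6)/(4·20.1851) = 504.336/80.7404 = 6.246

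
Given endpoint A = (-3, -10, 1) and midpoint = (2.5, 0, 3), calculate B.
B = (2×2.5 - (-3), 2×0 - (-10), 2×3 - 1) = (8, 10, 5)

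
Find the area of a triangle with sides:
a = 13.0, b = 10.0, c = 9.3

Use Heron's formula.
s = (a+b+c)/2 = (13.0+10.0+9.3)/2 = 16.15
A = √(s(s-a)(s-b)(s-c)) = √(16.15·3.15·6.15·6.85)
A = √2143.13 = 46.29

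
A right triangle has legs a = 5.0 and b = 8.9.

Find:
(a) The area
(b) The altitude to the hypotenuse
(a) Area = ½ab = ½·5.0·8.9 = 22.25
(b) Hypotenuse c = √(5.0² + 8.9²) = √104.21 = 10.2083
    Area = ½·c·h_c  →  h_c = 2·Area/c = 2·22.25/10.2083 = 4.359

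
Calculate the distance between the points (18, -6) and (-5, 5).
Using the distance formula: d = sqrt((x₂-x₁)² + (y₂-y₁)²)
dx = (-5) - 18 = -23
dy = 5 - (-6) = 11
d = sqrt((-23)² + 11²) = sqrt(529 + 121) = sqrt(650) = 25.50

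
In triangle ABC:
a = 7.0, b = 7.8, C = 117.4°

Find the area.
Using A = ½ab·sin(C):
A = ½·7.0·7.8·sin(117.4°) = ½·54.6·0.887815 = 24.24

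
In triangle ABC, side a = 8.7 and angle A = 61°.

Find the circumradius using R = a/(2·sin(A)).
R = a/(2·sin(A)) = 8.7/(2·sin(61°))
R = 8.7/(2·0.874620) = 8.7/1.749239 = 4.974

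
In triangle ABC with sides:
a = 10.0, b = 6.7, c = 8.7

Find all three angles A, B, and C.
By the law of cosines:
cos(A) = (b² + c² - a²)/(2bc) = 0.176531  →  A = 79.83°
cos(B) = (a² + c² - b²)/(2ac) = 0.751724  →  B = 41.26°
cos(C) = (a² + b² - c²)/(2ab) = 0.516418  →  C = 58.91°
Check: A + B + C = 180.0° ✓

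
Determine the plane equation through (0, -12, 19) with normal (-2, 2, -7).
d = n·P = (-2)(0) + (2)(-12) + (-7)(19) = -157
Plane: -2x + 2y - 7z = -157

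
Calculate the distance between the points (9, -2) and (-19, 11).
Using the distance formula: d = sqrt((x₂-x₁)² + (y₂-y₁)²)
dx = (-19) - 9 = -28
dy = 11 - (-2) = 13
d = sqrt((-28)² + 13²) = sqrt(784 + 169) = sqrt(953) = 30.87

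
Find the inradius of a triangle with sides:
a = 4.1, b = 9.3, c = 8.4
s = (a+b+c)/2 = (4.1+9.3+8.4)/2 = 10.9
Area = √(s(s-a)(s-b)(s-c)) = √(10.9·6.8·1.6·2.5) = 17.2186
r = Area/s = 17.2186/10.9 = 1.58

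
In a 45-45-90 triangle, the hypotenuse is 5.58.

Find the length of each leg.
In a 45-45-90 triangle, hypotenuse = leg·√2  →  leg = hypotenuse/√2
leg = 5.58/√2 = 3.946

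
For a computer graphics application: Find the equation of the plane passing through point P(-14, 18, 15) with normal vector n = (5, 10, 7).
d = n·P = (5)(-14) + (10)(18) + (7)(15) = 215
Plane: 5x + 10y + 7z = 215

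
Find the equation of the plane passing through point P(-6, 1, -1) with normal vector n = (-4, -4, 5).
d = n·P = (-4)(-6) + (-4)(1) + (5)(-1) = 15
Plane: -4x - 4y + 5z = 15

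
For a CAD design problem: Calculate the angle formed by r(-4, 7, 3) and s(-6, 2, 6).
r·s = 56, |r|² = 74, |s|² = 76
cos θ = 56/√5624 ≈ 0.7467
θ ≈ 41.69°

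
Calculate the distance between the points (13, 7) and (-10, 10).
Using the distance formula: d = sqrt((x₂-x₁)² + (y₂-y₁)²)
dx = (-10) - 13 = -23
dy = 10 - 7 = 3
d = sqrt((-23)² + 3²) = sqrt(529 + 9) = sqrt(538) = 23.19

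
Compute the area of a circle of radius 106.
Area = pi * r²
Area = pi * 106²
Area = pi * 11236
Area = 35298.94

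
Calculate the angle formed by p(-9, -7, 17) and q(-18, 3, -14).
p·q = -97, |p|² = 419, |q|² = 529
cos θ = -97/√221651 ≈ -0.206
θ ≈ 101.9°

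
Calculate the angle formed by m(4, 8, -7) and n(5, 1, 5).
m·n = -7, |m|² = 129, |n|² = 51
cos θ = -7/√6579 ≈ -0.0863
θ ≈ 94.95°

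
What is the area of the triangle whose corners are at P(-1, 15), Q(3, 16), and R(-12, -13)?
Using the coordinate formula: Area = (1/2)|x₁(y₂-y₃) + x₂(y₃-y₁) + x₃(y₁-y₂)|
Area = (1/2)|(-1)(16-(-13)) + 3((-13)-15) + (-12)(15-16)|
Area = (1/2)|(-1)*29 + 3*(-28) + (-12)*(-1)|
Area = (1/2)|(-29) + (-84) + 12|
Area = (1/2)*101 = 50.50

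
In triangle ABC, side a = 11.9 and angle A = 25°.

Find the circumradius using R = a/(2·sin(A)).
R = a/(2·sin(A)) = 11.9/(2·sin(25°))
R = 11.9/(2·0.422618) = 11.9/0.845237 = 14.08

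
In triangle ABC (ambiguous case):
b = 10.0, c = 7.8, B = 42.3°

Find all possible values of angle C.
sin(C)/c = sin(B)/b  →  sin(C) = c·sin(B)/b = 7.8·sin(42.3°)/10.0 = 0.524950
C₁ = arcsin(0.524950) = 31.66°,  C₂ = 180° - C₁ = 148.34°
Check C₂: A = 180° - 42.3° - 148.34° = -10.64° ≤ 0, rejected
C = 31.66° (one solution)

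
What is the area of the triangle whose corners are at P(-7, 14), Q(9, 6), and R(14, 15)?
Using the coordinate formula: Area = (1/2)|x₁(y₂-y₃) + x₂(y₃-y₁) + x₃(y₁-y₂)|
Area = (1/2)|(-7)(6-15) + 9(15-14) + 14(14-6)|
Area = (1/2)|(-7)*(-9) + 9*1 + 14*8|
Area = (1/2)|63 + 9 + 112|
Area = (1/2)*184 = 92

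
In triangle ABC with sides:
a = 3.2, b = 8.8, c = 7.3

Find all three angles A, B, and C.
By the law of cosines:
cos(A) = (b² + c² - a²)/(2bc) = 0.937811  →  A = 20.31°
cos(B) = (a² + c² - b²)/(2ac) = -0.297731  →  B = 107.3°
cos(C) = (a² + b² - c²)/(2ab) = 0.610618  →  C = 52.37°
Check: A + B + C = 180.0° ✓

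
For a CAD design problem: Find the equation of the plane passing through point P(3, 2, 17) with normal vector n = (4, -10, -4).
d = n·P = (4)(3) + (-10)(2) + (-4)(17) = -76
Plane: 4x - 10y - 4z = -76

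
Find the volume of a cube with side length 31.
Volume = s³
Volume = 31³
Volume = 29791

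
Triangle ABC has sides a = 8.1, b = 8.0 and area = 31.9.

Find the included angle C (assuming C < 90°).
Area = ½ab·sin(C)  →  sin(C) = 2·Area/(ab)
sin(C) = 2·31.9/(8.1·8.0) = 0.984568
C = arcsin(0.984568) = 79.92°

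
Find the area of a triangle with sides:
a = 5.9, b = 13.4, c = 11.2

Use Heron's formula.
s = (a+b+c)/2 = (5.9+13.4+11.2)/2 = 15.25
A = √(s(s-a)(s-b)(s-c)) = √(15.25·9.35·1.85·4.05)
A = √1068.34 = 32.69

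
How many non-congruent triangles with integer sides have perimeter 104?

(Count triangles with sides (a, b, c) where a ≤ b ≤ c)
With a ≤ b ≤ c and a + b + c = 104, the triangle inequality a + b > c gives c < 104/2, so c ≤ 51.
Iterate a from 1 to ⌊p/3⌋ = 34; for each a, b ranges from a to ⌊(p−a)/2⌋ with c = p − a − b, keeping only c ≥ b.
Triples: (2, 51, 51), (3, 50, 51), (4, 49, 51), …
Count = 225 triangles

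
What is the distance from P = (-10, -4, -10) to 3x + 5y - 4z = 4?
d = |3(-10) + 5(-4) + (-4)(-10) - (4)| / √(3² + 5² + (-4)²) = 14/√50 = 1.98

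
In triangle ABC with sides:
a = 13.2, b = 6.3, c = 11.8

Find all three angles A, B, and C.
By the law of cosines:
cos(A) = (b² + c² - a²)/(2bc) = 0.031544  →  A = 88.19°
cos(B) = (a² + c² - b²)/(2ac) = 0.878884  →  B = 28.49°
cos(C) = (a² + b² - c²)/(2ab) = 0.449074  →  C = 63.32°
Check: A + B + C = 180.0° ✓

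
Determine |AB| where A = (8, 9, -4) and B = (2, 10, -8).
d = √[(-6)² + (1)² + (-4)²] = √53 = 7.28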